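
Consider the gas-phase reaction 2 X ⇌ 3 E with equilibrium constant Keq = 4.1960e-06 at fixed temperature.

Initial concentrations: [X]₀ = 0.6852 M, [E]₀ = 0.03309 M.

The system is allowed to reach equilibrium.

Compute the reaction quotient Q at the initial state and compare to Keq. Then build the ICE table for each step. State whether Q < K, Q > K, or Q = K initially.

Q₀ = 7.7171e-05; Q > K (proceeds reverse)

Q₀ = 7.7171e-05 vs Keq = 4.1960e-06 ⇒ Q>K, reverse
Step 1:
                    X           E
  Initial      0.6852     0.03309
  Change      0.01359    -0.02039
  Equil        0.6988      0.0127
  solve Keq expr → x = -0.006796; check Q = 4.1960e-06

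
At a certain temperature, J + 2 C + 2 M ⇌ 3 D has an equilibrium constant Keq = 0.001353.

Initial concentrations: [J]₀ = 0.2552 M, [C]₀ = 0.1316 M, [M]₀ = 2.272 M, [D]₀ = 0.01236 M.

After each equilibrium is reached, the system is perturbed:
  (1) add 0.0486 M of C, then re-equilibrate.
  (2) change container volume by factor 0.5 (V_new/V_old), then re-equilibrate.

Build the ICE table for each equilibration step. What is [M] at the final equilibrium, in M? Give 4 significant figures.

[M]_eq = 4.489 M

Q₀ = 8.2765e-05 vs Keq = 0.001353 ⇒ Q<K, forward
Step 1:
                    J           C           M           D
  I            0.2552      0.1316       2.272     0.01236
  C         -0.005626    -0.01125    -0.01125     0.01688
  E            0.2496      0.1203       2.261     0.02924
  solve Keq expr → x = 0.005626; check Q = 0.001353
Then add 0.0486 M of C.
Step 2:
                    J           C           M           D
  I            0.2496      0.1689       2.261     0.02924
  C         -0.002208   -0.004416   -0.004416    0.006624
  E            0.2474      0.1645       2.256     0.03586
  solve Keq expr → x = 0.002208; check Q = 0.001353
Then change container volume by factor 0.5 (V_new/V_old).
Step 3:
                    J           C           M           D
  I            0.4947      0.3291       4.513     0.07173
  C          -0.01179    -0.02359    -0.02359     0.03538
  E            0.4829      0.3055       4.489      0.1071
  solve Keq expr → x = 0.01179; check Q = 0.001353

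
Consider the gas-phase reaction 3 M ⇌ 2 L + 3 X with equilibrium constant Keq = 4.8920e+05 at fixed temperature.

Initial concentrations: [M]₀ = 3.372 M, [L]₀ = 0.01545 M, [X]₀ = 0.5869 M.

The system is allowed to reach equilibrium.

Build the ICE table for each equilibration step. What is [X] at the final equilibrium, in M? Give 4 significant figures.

Q₀ = 1.2586e-06 vs Keq = 4.8920e+05 ⇒ Q<K, forward
Step 1:
                  M         L         X
  init        3.372   0.01545    0.5869
  Δ          -3.289     2.192     3.289
  eq         0.0834     2.208     3.876
  solve Keq expr → x = 1.096; check Q = 4.8920e+05

[X]_eq = 3.876 M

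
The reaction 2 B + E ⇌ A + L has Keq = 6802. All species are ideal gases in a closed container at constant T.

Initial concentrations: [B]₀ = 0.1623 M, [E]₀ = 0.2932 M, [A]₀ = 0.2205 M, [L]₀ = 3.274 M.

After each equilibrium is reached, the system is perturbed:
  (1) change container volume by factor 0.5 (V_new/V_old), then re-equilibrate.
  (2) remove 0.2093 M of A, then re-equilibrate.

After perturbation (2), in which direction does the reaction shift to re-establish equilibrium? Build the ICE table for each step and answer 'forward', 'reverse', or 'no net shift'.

Direction: forward

Q₀ = 93.47 vs Keq = 6802 ⇒ Q<K, forward
Step 1:
                   B          E          A          L
  I           0.1623     0.2932     0.2205      3.274
  C          -0.1372   -0.06858    0.06858    0.06858
  E          0.02515     0.2246     0.2891      3.343
  solve Keq expr → x = 0.06858; check Q = 6802
Then change container volume by factor 0.5 (V_new/V_old).
Step 2:
                   B          E          A          L
  I           0.0503     0.4492     0.5782      6.685
  C         -0.01421  -0.007104   0.007104   0.007104
  E          0.03609     0.4421     0.5853      6.692
  solve Keq expr → x = 0.007104; check Q = 6802
Then remove 0.2093 M of A.
Step 3:
                   B          E          A          L
  I          0.03609     0.4421      0.376      6.692
  C         -0.00691  -0.003455   0.003455   0.003455
  E          0.02918     0.4387     0.3794      6.696
  solve Keq expr → x = 0.003455; check Q = 6802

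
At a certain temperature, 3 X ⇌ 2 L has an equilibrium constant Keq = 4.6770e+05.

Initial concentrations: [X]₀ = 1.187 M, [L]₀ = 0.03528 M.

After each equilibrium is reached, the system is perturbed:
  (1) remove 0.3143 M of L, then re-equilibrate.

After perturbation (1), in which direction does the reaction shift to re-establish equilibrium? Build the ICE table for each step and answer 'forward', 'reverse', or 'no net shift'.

Q₀ = 7.4423e-04 vs Keq = 4.6770e+05 ⇒ Q<K, forward
Step 1:
                   X          L
  I            1.187    0.03528
  C           -1.176     0.7838
  E          0.01128     0.8191
  solve Keq expr → x = 0.3919; check Q = 4.6770e+05
Then remove 0.3143 M of L.
Step 2:
                   X          L
  I          0.01128     0.5048
  C        -0.003088   0.002059
  E          0.00819     0.5069
  solve Keq expr → x = 0.001029; check Q = 4.6770e+05

Direction: forward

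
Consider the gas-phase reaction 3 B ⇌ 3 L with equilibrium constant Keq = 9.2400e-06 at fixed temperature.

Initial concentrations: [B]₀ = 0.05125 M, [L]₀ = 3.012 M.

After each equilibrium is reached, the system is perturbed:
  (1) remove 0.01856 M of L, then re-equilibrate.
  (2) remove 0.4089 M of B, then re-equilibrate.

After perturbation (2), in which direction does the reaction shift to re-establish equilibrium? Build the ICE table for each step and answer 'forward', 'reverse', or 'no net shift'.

Q₀ = 2.0299e+05 vs Keq = 9.2400e-06 ⇒ Q>K, reverse
Step 1:
                  B         L
  Initial   0.05125     3.012
  Change      2.949    -2.949
  Equil           3   0.06296
  solve Keq expr → x = -0.983; check Q = 9.2400e-06
Then remove 0.01856 M of L.
Step 2:
                  B         L
  Initial         3    0.0444
  Change   -0.01818   0.01818
  Equil       2.982   0.06258
  solve Keq expr → x = 0.00606; check Q = 9.2400e-06
Then remove 0.4089 M of B.
Step 3:
                  B         L
  Initial     2.573   0.06258
  Change   0.008404 -0.008404
  Equil       2.582   0.05417
  solve Keq expr → x = -0.002801; check Q = 9.2400e-06

Direction: reverse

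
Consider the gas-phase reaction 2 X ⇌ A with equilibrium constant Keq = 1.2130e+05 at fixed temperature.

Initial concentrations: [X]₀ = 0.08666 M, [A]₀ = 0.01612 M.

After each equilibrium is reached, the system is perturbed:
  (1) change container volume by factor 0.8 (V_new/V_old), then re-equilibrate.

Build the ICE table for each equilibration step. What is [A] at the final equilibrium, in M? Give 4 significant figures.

[A]_eq = 0.07392 M

Q₀ = 2.146 vs Keq = 1.2130e+05 ⇒ Q<K, forward
Step 1:
                  X         A
  Initial   0.08666   0.01612
  Change   -0.08596   0.04298
  Equil   6.9802e-04    0.0591
  solve Keq expr → x = 0.04298; check Q = 1.2130e+05
Then change container volume by factor 0.8 (V_new/V_old).
Step 2:
                  X         A
  Initial 8.7252e-04   0.07388
  Change  -9.1872e-05 4.5936e-05
  Equil   7.8065e-04   0.07392
  solve Keq expr → x = 4.5936e-05; check Q = 1.2130e+05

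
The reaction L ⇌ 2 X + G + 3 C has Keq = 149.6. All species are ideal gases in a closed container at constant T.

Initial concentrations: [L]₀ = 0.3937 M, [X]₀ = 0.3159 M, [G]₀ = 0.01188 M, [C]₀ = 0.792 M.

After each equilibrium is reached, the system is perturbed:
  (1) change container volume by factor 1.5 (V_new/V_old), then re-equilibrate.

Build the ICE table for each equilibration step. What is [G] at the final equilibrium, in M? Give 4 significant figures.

[G]_eq = 0.2682 M

Q₀ = 0.001496 vs Keq = 149.6 ⇒ Q<K, forward
Step 1:
                   L          X          G          C
  I           0.3937     0.3159    0.01188      0.792
  C          -0.3734     0.7467     0.3734       1.12
  E          0.02033      1.063     0.3853      1.912
  solve Keq expr → x = 0.3734; check Q = 149.6
Then change container volume by factor 1.5 (V_new/V_old).
Step 2:
                   L          X          G          C
  I          0.01355     0.7084     0.2568      1.275
  C          -0.0114    0.02281     0.0114    0.03421
  E          0.00215     0.7312     0.2682      1.309
  solve Keq expr → x = 0.0114; check Q = 149.6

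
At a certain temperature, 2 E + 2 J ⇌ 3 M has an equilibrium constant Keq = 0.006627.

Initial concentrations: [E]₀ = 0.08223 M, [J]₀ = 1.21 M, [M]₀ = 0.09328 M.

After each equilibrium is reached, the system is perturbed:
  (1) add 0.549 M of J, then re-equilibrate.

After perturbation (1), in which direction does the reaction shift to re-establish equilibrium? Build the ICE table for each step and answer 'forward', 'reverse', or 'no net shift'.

Direction: forward

Q₀ = 0.08198 vs Keq = 0.006627 ⇒ Q>K, reverse
Step 1:
                  E         J         M
  Initial   0.08223      1.21   0.09328
  Change    0.02882   0.02882  -0.04323
  Equil       0.111     1.239   0.05005
  solve Keq expr → x = -0.01441; check Q = 0.006627
Then add 0.549 M of J.
Step 2:
                  E         J         M
  Initial     0.111     1.788   0.05005
  Change  -0.007258 -0.007258   0.01089
  Equil      0.1038     1.781   0.06094
  solve Keq expr → x = 0.003629; check Q = 0.006627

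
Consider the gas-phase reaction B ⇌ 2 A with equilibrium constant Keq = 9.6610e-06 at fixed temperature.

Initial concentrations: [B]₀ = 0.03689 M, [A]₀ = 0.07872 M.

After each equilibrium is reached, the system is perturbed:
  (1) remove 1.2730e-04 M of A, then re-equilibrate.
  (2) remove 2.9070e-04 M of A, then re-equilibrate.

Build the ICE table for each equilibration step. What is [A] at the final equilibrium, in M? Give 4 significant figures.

[A]_eq = 8.5469e-04 M

Q₀ = 0.168 vs Keq = 9.6610e-06 ⇒ Q>K, reverse
Step 1:
                  B         A
  Initial   0.03689   0.07872
  Change    0.03893  -0.07786
  Equil     0.07582 8.5587e-04
  solve Keq expr → x = -0.03893; check Q = 9.6610e-06
Then remove 1.2730e-04 M of A.
Step 2:
                  B         A
  Initial   0.07582 7.2857e-04
  Change  -6.3471e-05 1.2694e-04
  Equil     0.07576 8.5551e-04
  solve Keq expr → x = 6.3471e-05; check Q = 9.6610e-06
Then remove 2.9070e-04 M of A.
Step 3:
                  B         A
  Initial   0.07576 5.6481e-04
  Change  -1.4494e-04 2.8988e-04
  Equil     0.07561 8.5469e-04
  solve Keq expr → x = 1.4494e-04; check Q = 9.6610e-06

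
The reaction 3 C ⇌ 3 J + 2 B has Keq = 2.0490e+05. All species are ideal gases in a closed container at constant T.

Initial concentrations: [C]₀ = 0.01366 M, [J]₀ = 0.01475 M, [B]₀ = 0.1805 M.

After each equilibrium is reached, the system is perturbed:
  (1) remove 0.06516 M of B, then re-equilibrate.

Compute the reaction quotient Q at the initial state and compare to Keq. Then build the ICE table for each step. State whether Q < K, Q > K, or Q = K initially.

Q₀ = 0.04102 vs Keq = 2.0490e+05 ⇒ Q<K, forward
Step 1:
                    C           J           B
  I           0.01366     0.01475      0.1805
  C           -0.0135      0.0135    0.009001
  E        1.5810e-04     0.02825      0.1895
  solve Keq expr → x = 0.004501; check Q = 2.0490e+05
Then remove 0.06516 M of B.
Step 2:
                    C           J           B
  I        1.5810e-04     0.02825      0.1243
  C       -3.8541e-05  3.8541e-05  2.5694e-05
  E        1.1956e-04     0.02829      0.1244
  solve Keq expr → x = 1.2847e-05; check Q = 2.0490e+05

Q₀ = 0.04102; Q < K (proceeds forward)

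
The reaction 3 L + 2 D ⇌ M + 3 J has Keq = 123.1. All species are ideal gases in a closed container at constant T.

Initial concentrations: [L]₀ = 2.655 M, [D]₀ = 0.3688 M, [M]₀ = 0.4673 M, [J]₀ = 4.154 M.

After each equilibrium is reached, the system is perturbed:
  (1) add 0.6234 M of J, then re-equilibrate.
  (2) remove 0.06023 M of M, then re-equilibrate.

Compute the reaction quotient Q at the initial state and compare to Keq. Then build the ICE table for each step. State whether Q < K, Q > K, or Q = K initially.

Q₀ = 13.16 vs Keq = 123.1 ⇒ Q<K, forward
Step 1:
                   L          D          M          J
  init         2.655     0.3688     0.4673      4.154
  Δ          -0.2913    -0.1942    0.09709     0.2913
  eq           2.364     0.1746     0.5644      4.445
  solve Keq expr → x = 0.09709; check Q = 123.1
Then add 0.6234 M of J.
Step 2:
                   L          D          M          J
  init         2.364     0.1746     0.5644      5.069
  Δ          0.04127    0.02751   -0.01376   -0.04127
  eq           2.405     0.2021     0.5506      5.027
  solve Keq expr → x = -0.01376; check Q = 123.1
Then remove 0.06023 M of M.
Step 3:
                   L          D          M          J
  init         2.405     0.2021     0.4904      5.027
  Δ         -0.01251   -0.00834    0.00417    0.01251
  eq           2.392     0.1938     0.4946       5.04
  solve Keq expr → x = 0.00417; check Q = 123.1

Q₀ = 13.16; Q < K (proceeds forward)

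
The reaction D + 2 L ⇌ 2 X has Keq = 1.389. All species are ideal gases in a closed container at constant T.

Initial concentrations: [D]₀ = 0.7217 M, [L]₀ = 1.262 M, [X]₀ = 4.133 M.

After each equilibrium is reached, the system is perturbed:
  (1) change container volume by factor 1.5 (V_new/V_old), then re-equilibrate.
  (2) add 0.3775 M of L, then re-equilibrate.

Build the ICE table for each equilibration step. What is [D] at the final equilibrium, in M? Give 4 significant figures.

Q₀ = 14.86 vs Keq = 1.389 ⇒ Q>K, reverse
Step 1:
                    D           L           X
  I            0.7217       1.262       4.133
  C            0.5319       1.064      -1.064
  E             1.254       2.326       3.069
  solve Keq expr → x = -0.5319; check Q = 1.389
Then change container volume by factor 1.5 (V_new/V_old).
Step 2:
                    D           L           X
  I            0.8358       1.551       2.046
  C           0.07187      0.1437     -0.1437
  E            0.9076       1.694       1.902
  solve Keq expr → x = -0.07187; check Q = 1.389
Then add 0.3775 M of L.
Step 3:
                    D           L           X
  I            0.9076       2.072       1.902
  C          -0.07766     -0.1553      0.1553
  E              0.83       1.916       2.058
  solve Keq expr → x = 0.07766; check Q = 1.389

[D]_eq = 0.83 M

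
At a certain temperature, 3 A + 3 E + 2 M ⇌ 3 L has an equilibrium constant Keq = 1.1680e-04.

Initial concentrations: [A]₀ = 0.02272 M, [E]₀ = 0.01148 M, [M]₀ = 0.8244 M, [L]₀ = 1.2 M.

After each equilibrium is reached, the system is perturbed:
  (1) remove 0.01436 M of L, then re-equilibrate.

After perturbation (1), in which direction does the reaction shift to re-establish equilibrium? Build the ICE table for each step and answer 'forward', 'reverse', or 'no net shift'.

Q₀ = 1.4329e+11 vs Keq = 1.1680e-04 ⇒ Q>K, reverse
Step 1:
                    A           E           M           L
  I           0.02272     0.01148      0.8244         1.2
  C             1.115       1.115      0.7436      -1.115
  E             1.138       1.127       1.568     0.08461
  solve Keq expr → x = -0.3718; check Q = 1.1680e-04
Then remove 0.01436 M of L.
Step 2:
                    A           E           M           L
  I             1.138       1.127       1.568     0.07025
  C          -0.01225    -0.01225   -0.008168     0.01225
  E             1.126       1.115        1.56      0.0825
  solve Keq expr → x = 0.004084; check Q = 1.1680e-04

Direction: forward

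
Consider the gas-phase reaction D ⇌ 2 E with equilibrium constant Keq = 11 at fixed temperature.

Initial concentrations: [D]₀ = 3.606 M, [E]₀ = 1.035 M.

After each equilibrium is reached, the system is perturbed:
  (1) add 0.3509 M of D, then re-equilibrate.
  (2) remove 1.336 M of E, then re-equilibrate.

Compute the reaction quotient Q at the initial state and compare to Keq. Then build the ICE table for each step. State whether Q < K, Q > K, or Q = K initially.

Q₀ = 0.2971 vs Keq = 11 ⇒ Q<K, forward
Step 1:
                   D          E
  Initial      3.606      1.035
  Change      -1.745       3.49
  Equil        1.861      4.525
  solve Keq expr → x = 1.745; check Q = 11
Then add 0.3509 M of D.
Step 2:
                   D          E
  Initial      2.212      4.525
  Change     -0.1303     0.2606
  Equil        2.082      4.785
  solve Keq expr → x = 0.1303; check Q = 11
Then remove 1.336 M of E.
Step 3:
                   D          E
  Initial      2.082      3.449
  Change     -0.4158     0.8315
  Equil        1.666      4.281
  solve Keq expr → x = 0.4158; check Q = 11

Q₀ = 0.2971; Q < K (proceeds forward)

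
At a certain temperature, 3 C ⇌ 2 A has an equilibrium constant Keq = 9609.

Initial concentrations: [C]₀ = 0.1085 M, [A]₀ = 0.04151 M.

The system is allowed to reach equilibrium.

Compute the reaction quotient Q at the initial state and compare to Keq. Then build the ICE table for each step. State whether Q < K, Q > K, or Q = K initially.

Q₀ = 1.349; Q < K (proceeds forward)

Q₀ = 1.349 vs Keq = 9609 ⇒ Q<K, forward
Step 1:
                   C          A
  init        0.1085    0.04151
  Δ         -0.09791    0.06528
  eq         0.01059     0.1068
  solve Keq expr → x = 0.03264; check Q = 9609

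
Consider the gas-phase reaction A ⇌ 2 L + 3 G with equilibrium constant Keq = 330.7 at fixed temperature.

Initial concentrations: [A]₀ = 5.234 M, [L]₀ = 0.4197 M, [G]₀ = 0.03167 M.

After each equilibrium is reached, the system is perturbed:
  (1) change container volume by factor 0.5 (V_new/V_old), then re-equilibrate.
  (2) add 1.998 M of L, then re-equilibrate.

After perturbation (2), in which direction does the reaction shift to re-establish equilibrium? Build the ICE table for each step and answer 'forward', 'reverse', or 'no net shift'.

Q₀ = 1.0690e-06 vs Keq = 330.7 ⇒ Q<K, forward
Step 1:
                   A          L          G
  Initial      5.234     0.4197    0.03167
  Change      -1.537      3.075      4.612
  Equil        3.697      3.494      4.644
  solve Keq expr → x = 1.537; check Q = 330.7
Then change container volume by factor 0.5 (V_new/V_old).
Step 2:
                   A          L          G
  Initial      7.393      6.989      9.287
  Change       1.317     -2.634     -3.951
  Equil         8.71      4.354      5.336
  solve Keq expr → x = -1.317; check Q = 330.7
Then add 1.998 M of L.
Step 3:
                   A          L          G
  Initial       8.71      6.352      5.336
  Change       0.289    -0.5779    -0.8669
  Equil        8.999      5.774      4.469
  solve Keq expr → x = -0.289; check Q = 330.7

Direction: reverse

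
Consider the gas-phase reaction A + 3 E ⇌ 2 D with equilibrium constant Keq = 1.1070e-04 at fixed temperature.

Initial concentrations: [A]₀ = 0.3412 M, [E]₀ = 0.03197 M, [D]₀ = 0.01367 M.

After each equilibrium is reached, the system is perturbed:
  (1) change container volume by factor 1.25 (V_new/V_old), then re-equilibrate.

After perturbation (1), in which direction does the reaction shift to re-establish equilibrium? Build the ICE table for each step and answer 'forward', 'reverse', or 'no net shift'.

Direction: reverse

Q₀ = 16.76 vs Keq = 1.1070e-04 ⇒ Q>K, reverse
Step 1:
                  A         E         D
  init       0.3412   0.03197   0.01367
  Δ        0.006798   0.02039   -0.0136
  eq          0.348   0.05236 7.4371e-05
  solve Keq expr → x = -0.006798; check Q = 1.1070e-04
Then change container volume by factor 1.25 (V_new/V_old).
Step 2:
                  A         E         D
  init       0.2784   0.04189 5.9497e-05
  Δ       5.9343e-06 1.7803e-05 -1.1869e-05
  eq         0.2784   0.04191 4.7628e-05
  solve Keq expr → x = -5.9343e-06; check Q = 1.1070e-04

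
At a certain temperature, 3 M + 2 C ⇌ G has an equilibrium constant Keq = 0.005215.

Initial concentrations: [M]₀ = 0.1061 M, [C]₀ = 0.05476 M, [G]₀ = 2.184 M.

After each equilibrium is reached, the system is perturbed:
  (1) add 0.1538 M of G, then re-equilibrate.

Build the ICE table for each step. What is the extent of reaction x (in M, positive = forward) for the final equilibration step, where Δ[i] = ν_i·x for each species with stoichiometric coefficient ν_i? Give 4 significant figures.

x = -0.02584 M

Q₀ = 6.0979e+05 vs Keq = 0.005215 ⇒ Q>K, reverse
Step 1:
                    M           C           G
  init         0.1061     0.05476       2.184
  Δ             3.319       2.213      -1.106
  eq            3.425       2.268       1.078
  solve Keq expr → x = -1.106; check Q = 0.005215
Then add 0.1538 M of G.
Step 2:
                    M           C           G
  init          3.425       2.268       1.231
  Δ           0.07752     0.05168    -0.02584
  eq            3.503       2.319       1.206
  solve Keq expr → x = -0.02584; check Q = 0.005215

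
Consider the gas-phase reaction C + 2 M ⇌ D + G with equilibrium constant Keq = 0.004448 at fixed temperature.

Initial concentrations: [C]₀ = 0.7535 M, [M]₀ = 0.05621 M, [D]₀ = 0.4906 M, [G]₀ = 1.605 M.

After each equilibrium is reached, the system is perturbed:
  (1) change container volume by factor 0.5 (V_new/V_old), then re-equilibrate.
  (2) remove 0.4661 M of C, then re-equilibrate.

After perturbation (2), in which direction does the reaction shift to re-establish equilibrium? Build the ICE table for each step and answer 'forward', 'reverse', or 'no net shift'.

Q₀ = 330.7 vs Keq = 0.004448 ⇒ Q>K, reverse
Step 1:
                   C          M          D          G
  Initial     0.7535    0.05621     0.4906      1.605
  Change      0.4854     0.9708    -0.4854    -0.4854
  Equil        1.239      1.027   0.005192       1.12
  solve Keq expr → x = -0.4854; check Q = 0.004448
Then change container volume by factor 0.5 (V_new/V_old).
Step 2:
                   C          M          D          G
  Initial      2.478      2.054    0.01038      2.239
  Change   -0.009819   -0.01964   0.009819   0.009819
  Equil        2.468      2.034     0.0202      2.249
  solve Keq expr → x = 0.009819; check Q = 0.004448
Then remove 0.4661 M of C.
Step 3:
                   C          M          D          G
  Initial      2.002      2.034     0.0202      2.249
  Change    0.003641   0.007282  -0.003641  -0.003641
  Equil        2.006      2.042    0.01656      2.245
  solve Keq expr → x = -0.003641; check Q = 0.004448

Direction: reverse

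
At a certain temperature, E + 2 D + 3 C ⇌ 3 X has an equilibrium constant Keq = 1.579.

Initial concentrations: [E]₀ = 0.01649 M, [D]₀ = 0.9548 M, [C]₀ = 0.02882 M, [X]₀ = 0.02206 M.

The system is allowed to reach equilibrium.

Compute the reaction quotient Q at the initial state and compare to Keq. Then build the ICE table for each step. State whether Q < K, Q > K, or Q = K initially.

Q₀ = 29.83 vs Keq = 1.579 ⇒ Q>K, reverse
Step 1:
                    E           D           C           X
  init        0.01649      0.9548     0.02882     0.02206
  Δ          0.003368    0.006735      0.0101     -0.0101
  eq          0.01986      0.9615     0.03892     0.01196
  solve Keq expr → x = -0.003368; check Q = 1.579

Q₀ = 29.83; Q > K (proceeds reverse)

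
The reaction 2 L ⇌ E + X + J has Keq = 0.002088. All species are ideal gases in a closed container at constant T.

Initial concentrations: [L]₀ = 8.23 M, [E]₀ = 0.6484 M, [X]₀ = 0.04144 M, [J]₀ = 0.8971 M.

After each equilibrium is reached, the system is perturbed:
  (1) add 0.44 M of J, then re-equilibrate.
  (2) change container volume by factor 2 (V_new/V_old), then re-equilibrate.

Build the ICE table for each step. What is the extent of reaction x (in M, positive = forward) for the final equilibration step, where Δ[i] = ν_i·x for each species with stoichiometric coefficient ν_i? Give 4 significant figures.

x = 0.04092 M

Q₀ = 3.5588e-04 vs Keq = 0.002088 ⇒ Q<K, forward
Step 1:
                    L           E           X           J
  Initial        8.23      0.6484     0.04144      0.8971
  Change      -0.2524      0.1262      0.1262      0.1262
  Equil         7.978      0.7746      0.1676       1.023
  solve Keq expr → x = 0.1262; check Q = 0.002088
Then add 0.44 M of J.
Step 2:
                    L           E           X           J
  Initial       7.978      0.7746      0.1676       1.463
  Change      0.07698    -0.03849    -0.03849    -0.03849
  Equil         8.055      0.7361      0.1292       1.425
  solve Keq expr → x = -0.03849; check Q = 0.002088
Then change container volume by factor 2 (V_new/V_old).
Step 3:
                    L           E           X           J
  Initial       4.027      0.3681     0.06458      0.7124
  Change     -0.08184     0.04092     0.04092     0.04092
  Equil         3.945       0.409      0.1055      0.7533
  solve Keq expr → x = 0.04092; check Q = 0.002088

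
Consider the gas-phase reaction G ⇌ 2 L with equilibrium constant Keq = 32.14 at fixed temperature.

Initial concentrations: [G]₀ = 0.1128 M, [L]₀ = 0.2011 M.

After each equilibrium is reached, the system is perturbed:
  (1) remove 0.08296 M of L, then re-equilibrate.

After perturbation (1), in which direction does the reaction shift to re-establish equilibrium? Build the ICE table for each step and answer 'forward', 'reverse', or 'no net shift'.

Direction: forward

Q₀ = 0.3585 vs Keq = 32.14 ⇒ Q<K, forward
Step 1:
                  G         L
  I          0.1128    0.2011
  C         -0.1074    0.2148
  E        0.005383    0.4159
  solve Keq expr → x = 0.1074; check Q = 32.14
Then remove 0.08296 M of L.
Step 2:
                  G         L
  I        0.005383     0.333
  C       -0.001856  0.003712
  E        0.003527    0.3367
  solve Keq expr → x = 0.001856; check Q = 32.14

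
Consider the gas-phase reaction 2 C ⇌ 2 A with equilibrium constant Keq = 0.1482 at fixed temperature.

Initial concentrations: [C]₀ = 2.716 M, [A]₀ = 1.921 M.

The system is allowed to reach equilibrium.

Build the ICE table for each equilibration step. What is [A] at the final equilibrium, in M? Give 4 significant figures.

[A]_eq = 1.289 M

Q₀ = 0.5003 vs Keq = 0.1482 ⇒ Q>K, reverse
Step 1:
                    C           A
  Initial       2.716       1.921
  Change       0.6321     -0.6321
  Equil         3.348       1.289
  solve Keq expr → x = -0.316; check Q = 0.1482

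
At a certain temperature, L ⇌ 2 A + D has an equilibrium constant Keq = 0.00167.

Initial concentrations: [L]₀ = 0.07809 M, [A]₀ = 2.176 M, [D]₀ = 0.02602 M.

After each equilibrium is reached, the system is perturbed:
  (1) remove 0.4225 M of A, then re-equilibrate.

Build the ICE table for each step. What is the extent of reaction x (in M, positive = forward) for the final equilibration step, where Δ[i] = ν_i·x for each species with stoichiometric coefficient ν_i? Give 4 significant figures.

x = 2.1491e-05 M

Q₀ = 1.578 vs Keq = 0.00167 ⇒ Q>K, reverse
Step 1:
                  L         A         D
  init      0.07809     2.176   0.02602
  Δ         0.02598  -0.05196  -0.02598
  eq         0.1041     2.124 3.8523e-05
  solve Keq expr → x = -0.02598; check Q = 0.00167
Then remove 0.4225 M of A.
Step 2:
                  L         A         D
  init       0.1041     1.702 3.8523e-05
  Δ       -2.1491e-05 4.2982e-05 2.1491e-05
  eq          0.104     1.702 6.0014e-05
  solve Keq expr → x = 2.1491e-05; check Q = 0.00167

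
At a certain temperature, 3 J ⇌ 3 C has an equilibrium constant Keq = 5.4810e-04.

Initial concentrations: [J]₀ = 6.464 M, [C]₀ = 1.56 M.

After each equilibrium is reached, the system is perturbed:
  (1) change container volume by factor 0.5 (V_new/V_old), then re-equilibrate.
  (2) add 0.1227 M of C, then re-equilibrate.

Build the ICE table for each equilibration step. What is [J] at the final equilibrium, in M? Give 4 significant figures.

Q₀ = 0.01406 vs Keq = 5.4810e-04 ⇒ Q>K, reverse
Step 1:
                   J          C
  I            6.464       1.56
  C            0.953     -0.953
  E            7.417      0.607
  solve Keq expr → x = -0.3177; check Q = 5.4810e-04
Then change container volume by factor 0.5 (V_new/V_old).
Step 2:
                   J          C
  I            14.83      1.214
  C                0          0
  E            14.83      1.214
  solve Keq expr → x = 0; check Q = 5.4810e-04
Then add 0.1227 M of C.
Step 3:
                   J          C
  I            14.83      1.337
  C           0.1134    -0.1134
  E            14.95      1.223
  solve Keq expr → x = -0.03781; check Q = 5.4810e-04

[J]_eq = 14.95 M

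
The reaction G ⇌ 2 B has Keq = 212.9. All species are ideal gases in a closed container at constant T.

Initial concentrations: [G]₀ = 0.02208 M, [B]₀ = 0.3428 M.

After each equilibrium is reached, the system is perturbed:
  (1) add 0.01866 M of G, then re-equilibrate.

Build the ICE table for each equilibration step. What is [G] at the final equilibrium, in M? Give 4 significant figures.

[G]_eq = 8.3886e-04 M

Q₀ = 5.322 vs Keq = 212.9 ⇒ Q<K, forward
Step 1:
                    G           B
  init        0.02208      0.3428
  Δ          -0.02138     0.04276
  eq       6.9826e-04      0.3856
  solve Keq expr → x = 0.02138; check Q = 212.9
Then add 0.01866 M of G.
Step 2:
                    G           B
  init        0.01936      0.3856
  Δ          -0.01852     0.03704
  eq       8.3886e-04      0.4226
  solve Keq expr → x = 0.01852; check Q = 212.9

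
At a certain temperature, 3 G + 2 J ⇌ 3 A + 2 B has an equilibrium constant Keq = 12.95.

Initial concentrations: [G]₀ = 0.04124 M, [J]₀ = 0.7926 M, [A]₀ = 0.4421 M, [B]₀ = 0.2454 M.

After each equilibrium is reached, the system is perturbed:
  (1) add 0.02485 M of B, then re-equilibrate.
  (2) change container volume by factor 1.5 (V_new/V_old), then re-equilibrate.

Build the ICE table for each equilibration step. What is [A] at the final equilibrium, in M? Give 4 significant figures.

[A]_eq = 0.2705 M

Q₀ = 118.1 vs Keq = 12.95 ⇒ Q>K, reverse
Step 1:
                    G           J           A           B
  I           0.04124      0.7926      0.4421      0.2454
  C           0.03248     0.02166    -0.03248    -0.02166
  E           0.07372      0.8143      0.4096      0.2237
  solve Keq expr → x = -0.01083; check Q = 12.95
Then add 0.02485 M of B.
Step 2:
                    G           J           A           B
  I           0.07372      0.8143      0.4096      0.2486
  C          0.003898    0.002599   -0.003898   -0.002599
  E           0.07762      0.8169      0.4057       0.246
  solve Keq expr → x = -0.001299; check Q = 12.95
Then change container volume by factor 1.5 (V_new/V_old).
Step 3:
                    G           J           A           B
  I           0.05175      0.5446      0.2705       0.164
  C                 0           0           0           0
  E           0.05175      0.5446      0.2705       0.164
  solve Keq expr → x = 0; check Q = 12.95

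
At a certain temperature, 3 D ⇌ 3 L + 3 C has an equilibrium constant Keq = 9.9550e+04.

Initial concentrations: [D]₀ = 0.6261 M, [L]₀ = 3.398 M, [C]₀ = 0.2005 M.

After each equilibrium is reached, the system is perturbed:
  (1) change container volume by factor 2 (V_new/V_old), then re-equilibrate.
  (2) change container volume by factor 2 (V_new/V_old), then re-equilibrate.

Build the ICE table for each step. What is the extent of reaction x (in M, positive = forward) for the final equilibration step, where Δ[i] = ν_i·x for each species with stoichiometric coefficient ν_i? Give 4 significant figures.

Q₀ = 1.288 vs Keq = 9.9550e+04 ⇒ Q<K, forward
Step 1:
                   D          L          C
  init        0.6261      3.398     0.2005
  Δ           -0.561      0.561      0.561
  eq         0.06505      3.959     0.7615
  solve Keq expr → x = 0.187; check Q = 9.9550e+04
Then change container volume by factor 2 (V_new/V_old).
Step 2:
                   D          L          C
  init       0.03253       1.98     0.3808
  Δ         -0.01547    0.01547    0.01547
  eq         0.01706      1.995     0.3962
  solve Keq expr → x = 0.005157; check Q = 9.9550e+04
Then change container volume by factor 2 (V_new/V_old).
Step 3:
                   D          L          C
  init      0.008528     0.9975     0.1981
  Δ        -0.004157   0.004157   0.004157
  eq        0.004372      1.002     0.2023
  solve Keq expr → x = 0.001386; check Q = 9.9550e+04

x = 0.001386 M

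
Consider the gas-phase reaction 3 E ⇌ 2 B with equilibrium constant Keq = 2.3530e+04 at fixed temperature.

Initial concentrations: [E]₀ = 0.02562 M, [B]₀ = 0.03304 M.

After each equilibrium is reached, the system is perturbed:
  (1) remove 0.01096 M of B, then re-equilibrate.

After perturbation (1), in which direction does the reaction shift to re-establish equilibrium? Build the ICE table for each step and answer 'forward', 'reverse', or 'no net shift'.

Direction: forward

Q₀ = 64.91 vs Keq = 2.3530e+04 ⇒ Q<K, forward
Step 1:
                   E          B
  Initial    0.02562    0.03304
  Change    -0.02107    0.01405
  Equil      0.00455    0.04709
  solve Keq expr → x = 0.007023; check Q = 2.3530e+04
Then remove 0.01096 M of B.
Step 2:
                   E          B
  Initial    0.00455    0.03613
  Change  -7.0385e-04 4.6924e-04
  Equil     0.003847     0.0366
  solve Keq expr → x = 2.3462e-04; check Q = 2.3530e+04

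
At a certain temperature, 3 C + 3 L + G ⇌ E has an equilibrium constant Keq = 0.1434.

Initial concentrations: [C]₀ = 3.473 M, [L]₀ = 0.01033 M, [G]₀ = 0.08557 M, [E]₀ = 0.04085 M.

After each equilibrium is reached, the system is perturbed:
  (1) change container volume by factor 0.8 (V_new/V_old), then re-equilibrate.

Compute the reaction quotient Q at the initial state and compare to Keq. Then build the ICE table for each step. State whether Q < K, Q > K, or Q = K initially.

Q₀ = 1.0338e+04 vs Keq = 0.1434 ⇒ Q>K, reverse
Step 1:
                  C         L         G         E
  init        3.473   0.01033   0.08557   0.04085
  Δ          0.1174    0.1174   0.03913  -0.03913
  eq           3.59    0.1277    0.1247  0.001724
  solve Keq expr → x = -0.03913; check Q = 0.1434
Then change container volume by factor 0.8 (V_new/V_old).
Step 2:
                  C         L         G         E
  init        4.488    0.1596    0.1559  0.002155
  Δ        -0.01227  -0.01227  -0.00409   0.00409
  eq          4.476    0.1474    0.1518  0.006245
  solve Keq expr → x = 0.00409; check Q = 0.1434

Q₀ = 1.0338e+04; Q > K (proceeds reverse)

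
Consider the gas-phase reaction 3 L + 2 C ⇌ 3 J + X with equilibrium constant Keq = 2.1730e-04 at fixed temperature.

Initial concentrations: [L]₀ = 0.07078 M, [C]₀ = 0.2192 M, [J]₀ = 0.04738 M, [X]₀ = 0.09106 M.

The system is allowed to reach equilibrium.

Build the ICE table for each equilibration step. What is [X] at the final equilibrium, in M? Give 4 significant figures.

[X]_eq = 0.07734 M

Q₀ = 0.5685 vs Keq = 2.1730e-04 ⇒ Q>K, reverse
Step 1:
                    L           C           J           X
  I           0.07078      0.2192     0.04738     0.09106
  C           0.04117     0.02744    -0.04117    -0.01372
  E            0.1119      0.2466    0.006213     0.07734
  solve Keq expr → x = -0.01372; check Q = 2.1730e-04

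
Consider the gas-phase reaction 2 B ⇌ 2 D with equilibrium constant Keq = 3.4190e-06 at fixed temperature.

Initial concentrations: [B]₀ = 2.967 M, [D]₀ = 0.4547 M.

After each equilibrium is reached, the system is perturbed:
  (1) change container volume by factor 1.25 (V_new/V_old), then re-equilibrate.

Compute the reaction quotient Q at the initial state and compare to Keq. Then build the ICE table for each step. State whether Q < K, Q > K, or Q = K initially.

Q₀ = 0.02349; Q > K (proceeds reverse)

Q₀ = 0.02349 vs Keq = 3.4190e-06 ⇒ Q>K, reverse
Step 1:
                    B           D
  Initial       2.967      0.4547
  Change       0.4484     -0.4484
  Equil         3.415    0.006315
  solve Keq expr → x = -0.2242; check Q = 3.4190e-06
Then change container volume by factor 1.25 (V_new/V_old).
Step 2:
                    B           D
  Initial       2.732    0.005052
  Change            0           0
  Equil         2.732    0.005052
  solve Keq expr → x = 0; check Q = 3.4190e-06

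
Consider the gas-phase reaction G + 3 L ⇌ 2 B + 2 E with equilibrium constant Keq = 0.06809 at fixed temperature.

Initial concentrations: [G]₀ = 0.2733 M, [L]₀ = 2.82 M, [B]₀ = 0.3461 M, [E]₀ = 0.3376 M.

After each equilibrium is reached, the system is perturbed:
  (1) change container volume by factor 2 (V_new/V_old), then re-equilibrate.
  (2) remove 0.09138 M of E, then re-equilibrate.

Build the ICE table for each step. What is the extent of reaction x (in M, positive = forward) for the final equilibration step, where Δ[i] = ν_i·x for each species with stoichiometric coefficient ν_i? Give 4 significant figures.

Q₀ = 0.002228 vs Keq = 0.06809 ⇒ Q<K, forward
Step 1:
                    G           L           B           E
  Initial      0.2733        2.82      0.3461      0.3376
  Change      -0.1327     -0.3981      0.2654      0.2654
  Equil        0.1406       2.422      0.6115       0.603
  solve Keq expr → x = 0.1327; check Q = 0.06809
Then change container volume by factor 2 (V_new/V_old).
Step 2:
                    G           L           B           E
  Initial     0.07029       1.211      0.3058      0.3015
  Change            0           0           0           0
  Equil       0.07029       1.211      0.3058      0.3015
  solve Keq expr → x = 0; check Q = 0.06809
Then remove 0.09138 M of E.
Step 3:
                    G           L           B           E
  Initial     0.07029       1.211      0.3058      0.2101
  Change     -0.01342    -0.04027     0.02685     0.02685
  Equil       0.05687       1.171      0.3326       0.237
  solve Keq expr → x = 0.01342; check Q = 0.06809

x = 0.01342 M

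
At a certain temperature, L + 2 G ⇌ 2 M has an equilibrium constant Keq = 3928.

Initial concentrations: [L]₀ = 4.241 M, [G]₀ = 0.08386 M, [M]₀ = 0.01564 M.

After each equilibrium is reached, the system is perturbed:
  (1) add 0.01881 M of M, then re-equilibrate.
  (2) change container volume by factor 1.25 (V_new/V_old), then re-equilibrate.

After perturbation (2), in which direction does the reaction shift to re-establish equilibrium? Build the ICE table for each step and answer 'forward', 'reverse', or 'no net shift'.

Direction: reverse

Q₀ = 0.008202 vs Keq = 3928 ⇒ Q<K, forward
Step 1:
                   L          G          M
  init         4.241    0.08386    0.01564
  Δ         -0.04155   -0.08309    0.08309
  eq           4.199 7.6873e-04    0.09873
  solve Keq expr → x = 0.04155; check Q = 3928
Then add 0.01881 M of M.
Step 2:
                   L          G          M
  init         4.199 7.6873e-04     0.1175
  Δ       7.2658e-05 1.4532e-04 -1.4532e-04
  eq             4.2 9.1404e-04     0.1174
  solve Keq expr → x = -7.2658e-05; check Q = 3928
Then change container volume by factor 1.25 (V_new/V_old).
Step 3:
                   L          G          M
  init          3.36 7.3124e-04    0.09392
  Δ       4.2780e-05 8.5561e-05 -8.5561e-05
  eq            3.36 8.1680e-04    0.09383
  solve Keq expr → x = -4.2780e-05; check Q = 3928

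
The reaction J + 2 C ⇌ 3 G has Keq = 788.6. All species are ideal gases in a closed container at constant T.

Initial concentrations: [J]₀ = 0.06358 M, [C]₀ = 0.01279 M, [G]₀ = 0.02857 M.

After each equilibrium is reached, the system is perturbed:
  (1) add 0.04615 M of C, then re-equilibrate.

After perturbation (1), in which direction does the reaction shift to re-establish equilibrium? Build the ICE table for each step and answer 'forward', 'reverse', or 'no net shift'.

Q₀ = 2.242 vs Keq = 788.6 ⇒ Q<K, forward
Step 1:
                    J           C           G
  init        0.06358     0.01279     0.02857
  Δ         -0.005675    -0.01135     0.01702
  eq          0.05791    0.001441     0.04559
  solve Keq expr → x = 0.005675; check Q = 788.6
Then add 0.04615 M of C.
Step 2:
                    J           C           G
  init        0.05791     0.04759     0.04559
  Δ          -0.02056    -0.04112     0.06168
  eq          0.03735    0.006474      0.1073
  solve Keq expr → x = 0.02056; check Q = 788.6

Direction: forward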